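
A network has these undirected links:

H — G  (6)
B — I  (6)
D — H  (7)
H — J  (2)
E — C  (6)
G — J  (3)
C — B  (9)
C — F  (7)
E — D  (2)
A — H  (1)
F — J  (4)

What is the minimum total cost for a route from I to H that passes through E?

30

Shortest I→E: I → B → C → E = 21
Shortest E→H: E → D → H = 9
Total via E: 21 + 9 = 30.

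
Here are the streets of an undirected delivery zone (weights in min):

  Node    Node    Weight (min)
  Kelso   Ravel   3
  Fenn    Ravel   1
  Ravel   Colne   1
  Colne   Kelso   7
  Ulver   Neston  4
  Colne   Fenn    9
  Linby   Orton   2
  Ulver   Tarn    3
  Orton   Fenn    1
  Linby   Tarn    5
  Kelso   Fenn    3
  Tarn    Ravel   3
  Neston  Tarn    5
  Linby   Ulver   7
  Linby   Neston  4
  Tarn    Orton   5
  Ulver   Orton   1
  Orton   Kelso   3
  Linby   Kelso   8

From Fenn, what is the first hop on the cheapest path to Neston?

Orton

Compare a few routes:
Fenn–Orton–Ulver–Neston: 1+1+4 = 6
Fenn–Orton–Linby–Neston: 1+2+4 = 7
The minimum is 6 min via Fenn–Orton–Ulver–Neston.
So from Fenn the first move is to Orton.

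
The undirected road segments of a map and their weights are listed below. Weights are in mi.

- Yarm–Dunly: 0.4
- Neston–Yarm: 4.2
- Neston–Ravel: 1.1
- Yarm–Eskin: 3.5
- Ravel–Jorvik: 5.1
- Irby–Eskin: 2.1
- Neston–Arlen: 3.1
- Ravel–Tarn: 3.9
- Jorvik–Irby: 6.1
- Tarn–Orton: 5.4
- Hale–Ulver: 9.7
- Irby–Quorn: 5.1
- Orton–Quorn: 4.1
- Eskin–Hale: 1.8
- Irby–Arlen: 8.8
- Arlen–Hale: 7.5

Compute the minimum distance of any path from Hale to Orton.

13.1 mi

Compare a few routes:
Hale–Eskin–Yarm–Neston–Ravel–Tarn–Orton: 1.8+3.5+4.2+1.1+3.9+5.4 = 19.9
Hale–Arlen–Neston–Ravel–Tarn–Orton: 7.5+3.1+1.1+3.9+5.4 = 21
Hale–Eskin–Irby–Quorn–Orton: 1.8+2.1+5.1+4.1 = 13.1
Cheapest is Hale–Eskin–Irby–Quorn–Orton at 13.1 mi.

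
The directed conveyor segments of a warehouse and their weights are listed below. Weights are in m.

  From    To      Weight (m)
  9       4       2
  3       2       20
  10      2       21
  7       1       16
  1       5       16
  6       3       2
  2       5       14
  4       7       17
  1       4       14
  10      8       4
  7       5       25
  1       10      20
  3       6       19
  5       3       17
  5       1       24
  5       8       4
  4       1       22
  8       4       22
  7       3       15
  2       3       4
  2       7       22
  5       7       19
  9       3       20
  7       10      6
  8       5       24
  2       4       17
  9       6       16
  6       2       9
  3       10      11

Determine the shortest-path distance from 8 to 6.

60 m

Settle nodes by increasing distance from 8:
8: 0
4: 22  (via 8)
5: 24  (via 8)
7: 39  (via 4)
3: 41  (via 5)
1: 44  (via 4)
10: 45  (via 7)
6: 60  (via 3)
Shortest route: 8–5–3–6 = 60 m.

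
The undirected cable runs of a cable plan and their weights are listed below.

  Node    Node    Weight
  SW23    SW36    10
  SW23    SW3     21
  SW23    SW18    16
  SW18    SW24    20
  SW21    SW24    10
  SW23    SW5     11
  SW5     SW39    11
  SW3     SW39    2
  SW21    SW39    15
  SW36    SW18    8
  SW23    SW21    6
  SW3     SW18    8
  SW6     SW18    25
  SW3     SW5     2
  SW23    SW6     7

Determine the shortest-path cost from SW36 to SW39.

Shortest distances from SW36:
SW36: 0
SW18: 8  (via SW36)
SW23: 10  (via SW36)
SW21: 16  (via SW23)
SW3: 16  (via SW18)
SW6: 17  (via SW23)
SW39: 18  (via SW3)
Shortest route: SW36–SW18–SW3–SW39 = 18.

18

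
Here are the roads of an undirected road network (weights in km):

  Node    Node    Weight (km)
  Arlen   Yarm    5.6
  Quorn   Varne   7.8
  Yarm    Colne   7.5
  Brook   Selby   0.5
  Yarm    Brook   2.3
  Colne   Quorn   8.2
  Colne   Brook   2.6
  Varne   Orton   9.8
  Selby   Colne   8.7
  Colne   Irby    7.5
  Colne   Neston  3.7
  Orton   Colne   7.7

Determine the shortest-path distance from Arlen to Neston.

14.2 km

Compare a few routes:
Arlen → Yarm → Brook → Colne → Neston: 5.6+2.3+2.6+3.7 = 14.2
Arlen → Yarm → Brook → Selby → Colne → Neston: 5.6+2.3+0.5+8.7+3.7 = 20.8
Arlen → Yarm → Colne → Neston: 5.6+7.5+3.7 = 16.8
The minimum is 14.2 km via Arlen → Yarm → Brook → Colne → Neston.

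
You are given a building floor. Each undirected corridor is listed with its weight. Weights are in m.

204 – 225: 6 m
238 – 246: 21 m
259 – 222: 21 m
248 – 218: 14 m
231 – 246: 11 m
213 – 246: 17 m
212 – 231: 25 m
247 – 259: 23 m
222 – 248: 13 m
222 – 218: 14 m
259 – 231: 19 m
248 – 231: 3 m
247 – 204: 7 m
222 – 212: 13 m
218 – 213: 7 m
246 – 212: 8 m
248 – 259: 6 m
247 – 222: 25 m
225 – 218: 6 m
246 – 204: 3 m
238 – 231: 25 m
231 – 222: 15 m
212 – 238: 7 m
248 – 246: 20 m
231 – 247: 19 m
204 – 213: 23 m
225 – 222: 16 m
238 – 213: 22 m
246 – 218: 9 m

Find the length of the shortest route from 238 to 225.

Compare a few routes:
238–212–246–204–225: 7+8+3+6 = 24
238–212–246–218–225: 7+8+9+6 = 30
238–246–204–225: 21+3+6 = 30
The minimum is 24 m via 238–212–246–204–225.

24 m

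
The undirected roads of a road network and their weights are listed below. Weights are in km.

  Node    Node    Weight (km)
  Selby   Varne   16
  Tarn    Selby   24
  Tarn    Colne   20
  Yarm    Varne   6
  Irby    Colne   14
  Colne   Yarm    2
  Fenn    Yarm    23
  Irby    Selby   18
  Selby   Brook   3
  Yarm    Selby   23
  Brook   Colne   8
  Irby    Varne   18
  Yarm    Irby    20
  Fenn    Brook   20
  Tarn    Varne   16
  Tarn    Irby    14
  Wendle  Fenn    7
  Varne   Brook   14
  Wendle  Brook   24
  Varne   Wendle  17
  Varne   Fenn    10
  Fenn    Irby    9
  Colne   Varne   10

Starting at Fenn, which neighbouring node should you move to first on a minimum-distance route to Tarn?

Enumerating some paths:
Fenn → Irby → Tarn: 9+14 = 23
Fenn → Varne → Tarn: 10+16 = 26
Fenn → Varne → Yarm → Colne → Tarn: 10+6+2+20 = 38
Cheapest is Fenn → Irby → Tarn at 23 km.
So from Fenn the first move is to Irby.

Irby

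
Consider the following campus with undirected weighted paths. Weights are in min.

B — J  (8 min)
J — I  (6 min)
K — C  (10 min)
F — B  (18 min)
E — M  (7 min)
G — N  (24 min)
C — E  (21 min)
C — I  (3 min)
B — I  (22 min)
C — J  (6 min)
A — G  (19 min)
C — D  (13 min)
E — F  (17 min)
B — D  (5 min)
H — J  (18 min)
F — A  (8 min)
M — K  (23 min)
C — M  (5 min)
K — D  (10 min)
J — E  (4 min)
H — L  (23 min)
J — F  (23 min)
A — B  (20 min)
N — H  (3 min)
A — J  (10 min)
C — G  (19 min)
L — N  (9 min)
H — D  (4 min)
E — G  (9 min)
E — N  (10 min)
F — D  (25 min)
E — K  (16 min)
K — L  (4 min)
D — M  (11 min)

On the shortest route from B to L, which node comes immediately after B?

Compare a few routes:
B → J → C → K → L: 8+6+10+4 = 28
B → D → H → N → L: 5+4+3+9 = 21
B → D → K → L: 5+10+4 = 19
The minimum is 19 min via B → D → K → L.
So from B the first move is to D.

D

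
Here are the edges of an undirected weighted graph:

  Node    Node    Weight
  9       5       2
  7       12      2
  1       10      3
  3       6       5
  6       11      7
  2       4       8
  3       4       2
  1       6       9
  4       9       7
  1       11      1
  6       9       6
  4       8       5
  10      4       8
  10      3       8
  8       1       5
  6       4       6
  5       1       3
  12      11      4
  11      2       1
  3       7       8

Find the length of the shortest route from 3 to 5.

11

Candidate routes:
3 - 6 - 9 - 5: 5+6+2 = 13
3 - 4 - 9 - 5: 2+7+2 = 11
3 - 10 - 1 - 5: 8+3+3 = 14
Cheapest is 3 - 4 - 9 - 5 at 11.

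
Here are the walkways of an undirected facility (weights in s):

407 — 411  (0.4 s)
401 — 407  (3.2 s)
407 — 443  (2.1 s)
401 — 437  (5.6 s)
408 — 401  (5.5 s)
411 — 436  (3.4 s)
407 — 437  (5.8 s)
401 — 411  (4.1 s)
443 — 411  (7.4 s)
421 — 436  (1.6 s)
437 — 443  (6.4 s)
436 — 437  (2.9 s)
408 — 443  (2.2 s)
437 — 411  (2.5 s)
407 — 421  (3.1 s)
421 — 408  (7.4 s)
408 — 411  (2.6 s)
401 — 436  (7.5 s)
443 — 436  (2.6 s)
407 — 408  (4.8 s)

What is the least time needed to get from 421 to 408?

6.1 s

Candidate routes:
421–436–443–408: 1.6+2.6+2.2 = 6.4
421–407–411–408: 3.1+0.4+2.6 = 6.1
The minimum is 6.1 s via 421–407–411–408.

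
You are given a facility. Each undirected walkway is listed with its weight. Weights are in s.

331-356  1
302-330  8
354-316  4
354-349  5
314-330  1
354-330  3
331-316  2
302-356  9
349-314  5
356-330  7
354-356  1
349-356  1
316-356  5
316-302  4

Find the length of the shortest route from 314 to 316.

8 s

Shortest distances from 314:
314: 0
330: 1  (via 314)
354: 4  (via 330)
349: 5  (via 314)
356: 5  (via 354)
331: 6  (via 356)
316: 8  (via 354)
Shortest route: 314–330–354–316 = 8 s.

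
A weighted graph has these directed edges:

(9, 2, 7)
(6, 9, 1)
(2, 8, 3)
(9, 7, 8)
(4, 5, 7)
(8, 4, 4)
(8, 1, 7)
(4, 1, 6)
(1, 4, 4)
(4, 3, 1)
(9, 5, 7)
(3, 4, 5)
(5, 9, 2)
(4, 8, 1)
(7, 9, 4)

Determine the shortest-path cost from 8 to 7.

Running Dijkstra from 8:
8: 0
4: 4  (via 8)
3: 5  (via 4)
1: 7  (via 8)
5: 11  (via 4)
9: 13  (via 5)
2: 20  (via 9)
7: 21  (via 9)
Shortest route: 8 → 4 → 5 → 9 → 7 = 21.

21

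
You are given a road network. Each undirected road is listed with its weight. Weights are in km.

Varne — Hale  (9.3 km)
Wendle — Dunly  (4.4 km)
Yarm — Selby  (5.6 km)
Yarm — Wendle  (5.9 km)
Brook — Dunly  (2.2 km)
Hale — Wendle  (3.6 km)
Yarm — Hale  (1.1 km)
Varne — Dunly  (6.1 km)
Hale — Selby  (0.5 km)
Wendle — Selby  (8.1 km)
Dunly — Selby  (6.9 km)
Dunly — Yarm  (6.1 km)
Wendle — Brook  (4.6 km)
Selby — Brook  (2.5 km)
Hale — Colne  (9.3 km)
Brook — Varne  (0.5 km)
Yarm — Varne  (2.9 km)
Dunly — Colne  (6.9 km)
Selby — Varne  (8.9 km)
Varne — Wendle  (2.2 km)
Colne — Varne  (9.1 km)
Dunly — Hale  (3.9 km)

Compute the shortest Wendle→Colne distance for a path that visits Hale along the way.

Shortest Wendle→Hale: Wendle–Hale = 3.6
Best Hale to Colne: Hale–Colne costing 9.3
Total via Hale: 3.6 + 9.3 = 12.9 km.

12.9 km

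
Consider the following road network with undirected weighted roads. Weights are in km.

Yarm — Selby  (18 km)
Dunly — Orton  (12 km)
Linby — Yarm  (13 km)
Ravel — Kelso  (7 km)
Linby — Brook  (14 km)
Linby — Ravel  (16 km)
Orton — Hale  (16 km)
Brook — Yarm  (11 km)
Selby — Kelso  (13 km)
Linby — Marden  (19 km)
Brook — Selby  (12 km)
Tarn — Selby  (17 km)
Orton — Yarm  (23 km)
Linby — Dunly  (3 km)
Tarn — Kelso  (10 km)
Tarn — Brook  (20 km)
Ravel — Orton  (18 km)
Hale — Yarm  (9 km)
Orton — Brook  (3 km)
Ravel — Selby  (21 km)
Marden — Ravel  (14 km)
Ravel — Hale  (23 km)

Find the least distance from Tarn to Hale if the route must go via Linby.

55 km

Shortest Tarn→Linby: Tarn → Kelso → Ravel → Linby = 33
Best Linby to Hale: Linby → Yarm → Hale costing 22
Total via Linby: 33 + 22 = 55 km.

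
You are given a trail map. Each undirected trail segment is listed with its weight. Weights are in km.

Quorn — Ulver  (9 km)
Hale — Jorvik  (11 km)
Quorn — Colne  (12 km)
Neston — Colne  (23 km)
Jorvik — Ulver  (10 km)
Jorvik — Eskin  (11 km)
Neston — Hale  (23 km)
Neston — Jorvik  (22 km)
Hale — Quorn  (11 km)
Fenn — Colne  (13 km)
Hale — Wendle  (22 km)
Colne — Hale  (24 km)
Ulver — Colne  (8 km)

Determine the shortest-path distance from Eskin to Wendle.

44 km

Running Dijkstra from Eskin:
Eskin: 0
Jorvik: 11  (via Eskin)
Ulver: 21  (via Jorvik)
Hale: 22  (via Jorvik)
Colne: 29  (via Ulver)
Quorn: 30  (via Ulver)
Neston: 33  (via Jorvik)
Fenn: 42  (via Colne)
Wendle: 44  (via Hale)
Shortest route: Eskin → Jorvik → Hale → Wendle = 44 km.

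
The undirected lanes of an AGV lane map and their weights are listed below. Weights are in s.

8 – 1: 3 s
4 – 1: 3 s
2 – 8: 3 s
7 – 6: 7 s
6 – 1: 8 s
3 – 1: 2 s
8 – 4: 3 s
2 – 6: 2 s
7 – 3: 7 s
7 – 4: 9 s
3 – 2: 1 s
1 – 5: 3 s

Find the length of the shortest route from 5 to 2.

6 s

Enumerating some paths:
5 → 1 → 8 → 2: 3+3+3 = 9
5 → 1 → 3 → 2: 3+2+1 = 6
Cheapest is 5 → 1 → 3 → 2 at 6 s.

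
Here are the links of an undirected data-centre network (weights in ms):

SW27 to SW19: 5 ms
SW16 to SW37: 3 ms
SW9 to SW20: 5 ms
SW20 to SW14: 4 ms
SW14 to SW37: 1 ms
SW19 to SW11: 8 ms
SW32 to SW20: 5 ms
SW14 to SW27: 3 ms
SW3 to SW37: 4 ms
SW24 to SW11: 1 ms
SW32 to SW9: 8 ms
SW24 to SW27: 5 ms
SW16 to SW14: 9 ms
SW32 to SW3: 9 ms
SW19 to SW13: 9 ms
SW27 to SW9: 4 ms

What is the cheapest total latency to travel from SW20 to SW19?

Settle nodes by increasing distance from SW20:
SW20: 0
SW14: 4  (via SW20)
SW32: 5  (via SW20)
SW37: 5  (via SW14)
SW9: 5  (via SW20)
SW27: 7  (via SW14)
SW16: 8  (via SW37)
SW3: 9  (via SW37)
SW24: 12  (via SW27)
SW19: 12  (via SW27)
Shortest route: SW20 → SW14 → SW27 → SW19 = 12 ms.

12 ms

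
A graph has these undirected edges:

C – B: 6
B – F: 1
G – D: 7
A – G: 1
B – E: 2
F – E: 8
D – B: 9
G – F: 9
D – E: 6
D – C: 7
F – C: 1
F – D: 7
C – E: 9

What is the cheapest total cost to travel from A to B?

Enumerating some paths:
A - G - D - E - B: 1+7+6+2 = 16
A - G - D - F - B: 1+7+7+1 = 16
A - G - F - B: 1+9+1 = 11
The minimum is 11 via A - G - F - B.

11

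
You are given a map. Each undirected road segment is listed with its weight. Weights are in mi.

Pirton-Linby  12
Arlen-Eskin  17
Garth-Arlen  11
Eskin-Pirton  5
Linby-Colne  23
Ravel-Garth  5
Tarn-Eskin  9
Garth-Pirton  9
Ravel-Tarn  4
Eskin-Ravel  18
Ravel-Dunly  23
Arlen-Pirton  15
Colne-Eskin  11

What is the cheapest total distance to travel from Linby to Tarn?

26 mi

Running Dijkstra from Linby:
Linby: 0
Pirton: 12  (via Linby)
Eskin: 17  (via Pirton)
Garth: 21  (via Pirton)
Colne: 23  (via Linby)
Ravel: 26  (via Garth)
Tarn: 26  (via Eskin)
Shortest route: Linby–Pirton–Eskin–Tarn = 26 mi.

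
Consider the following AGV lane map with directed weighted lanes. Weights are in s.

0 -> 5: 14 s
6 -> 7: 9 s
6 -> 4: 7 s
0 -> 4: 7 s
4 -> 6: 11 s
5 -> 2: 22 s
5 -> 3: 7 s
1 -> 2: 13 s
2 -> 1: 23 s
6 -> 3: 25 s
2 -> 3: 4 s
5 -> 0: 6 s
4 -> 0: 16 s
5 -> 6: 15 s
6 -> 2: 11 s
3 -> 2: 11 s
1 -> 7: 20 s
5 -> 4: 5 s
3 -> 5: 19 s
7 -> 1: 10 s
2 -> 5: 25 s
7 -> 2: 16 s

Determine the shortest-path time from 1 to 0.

Running Dijkstra from 1:
1: 0
2: 13  (via 1)
3: 17  (via 2)
7: 20  (via 1)
5: 36  (via 3)
4: 41  (via 5)
0: 42  (via 5)
Shortest route: 1 → 2 → 3 → 5 → 0 = 42 s.

42 s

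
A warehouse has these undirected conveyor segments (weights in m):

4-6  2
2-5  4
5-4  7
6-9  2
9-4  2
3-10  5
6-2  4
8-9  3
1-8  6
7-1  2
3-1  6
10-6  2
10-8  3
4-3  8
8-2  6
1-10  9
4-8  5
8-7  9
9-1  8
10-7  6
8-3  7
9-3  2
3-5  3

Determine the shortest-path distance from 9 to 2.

6 m

Running Dijkstra from 9:
9: 0
3: 2  (via 9)
4: 2  (via 9)
6: 2  (via 9)
8: 3  (via 9)
10: 4  (via 6)
5: 5  (via 3)
2: 6  (via 6)
Shortest route: 9 → 6 → 2 = 6 m.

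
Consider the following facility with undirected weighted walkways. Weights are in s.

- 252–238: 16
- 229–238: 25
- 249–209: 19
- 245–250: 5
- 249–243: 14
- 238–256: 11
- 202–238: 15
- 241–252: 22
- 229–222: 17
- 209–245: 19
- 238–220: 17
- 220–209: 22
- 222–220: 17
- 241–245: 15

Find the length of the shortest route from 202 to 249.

73 s

Enumerating some paths:
202–238–220–209–249: 15+17+22+19 = 73
202–238–252–241–245–209–249: 15+16+22+15+19+19 = 106
The minimum is 73 s via 202–238–220–209–249.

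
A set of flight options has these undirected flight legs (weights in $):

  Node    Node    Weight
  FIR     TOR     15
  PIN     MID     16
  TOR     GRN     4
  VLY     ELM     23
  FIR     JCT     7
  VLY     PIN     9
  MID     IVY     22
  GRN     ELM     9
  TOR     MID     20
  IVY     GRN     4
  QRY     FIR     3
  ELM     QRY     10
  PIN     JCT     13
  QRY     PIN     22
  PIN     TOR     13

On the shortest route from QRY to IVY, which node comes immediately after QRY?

ELM

Candidate routes:
QRY - FIR - TOR - GRN - IVY: 3+15+4+4 = 26
QRY - PIN - TOR - GRN - IVY: 22+13+4+4 = 43
QRY - FIR - JCT - PIN - TOR - GRN - IVY: 3+7+13+13+4+4 = 44
QRY - ELM - GRN - IVY: 10+9+4 = 23
Cheapest is QRY - ELM - GRN - IVY at $23.
So from QRY the first move is to ELM.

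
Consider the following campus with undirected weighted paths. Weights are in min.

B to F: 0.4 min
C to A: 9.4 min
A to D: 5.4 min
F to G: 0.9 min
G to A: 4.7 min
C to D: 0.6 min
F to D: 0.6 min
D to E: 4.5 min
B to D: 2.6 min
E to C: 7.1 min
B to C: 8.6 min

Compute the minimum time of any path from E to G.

6 min

Running Dijkstra from E:
E: 0
D: 4.5  (via E)
C: 5.1  (via D)
F: 5.1  (via D)
B: 5.5  (via F)
G: 6  (via F)
Shortest route: E–D–F–G = 6 min.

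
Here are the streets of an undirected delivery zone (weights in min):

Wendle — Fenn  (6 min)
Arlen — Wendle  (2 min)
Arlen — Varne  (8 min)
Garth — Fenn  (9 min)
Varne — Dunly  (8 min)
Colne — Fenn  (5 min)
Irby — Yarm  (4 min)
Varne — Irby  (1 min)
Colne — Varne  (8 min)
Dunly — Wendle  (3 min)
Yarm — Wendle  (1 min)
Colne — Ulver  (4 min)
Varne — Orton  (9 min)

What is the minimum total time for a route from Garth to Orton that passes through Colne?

Shortest Garth→Colne: Garth–Fenn–Colne = 14
Best Colne to Orton: Colne–Varne–Orton costing 17
Total via Colne: 14 + 17 = 31 min.

31 min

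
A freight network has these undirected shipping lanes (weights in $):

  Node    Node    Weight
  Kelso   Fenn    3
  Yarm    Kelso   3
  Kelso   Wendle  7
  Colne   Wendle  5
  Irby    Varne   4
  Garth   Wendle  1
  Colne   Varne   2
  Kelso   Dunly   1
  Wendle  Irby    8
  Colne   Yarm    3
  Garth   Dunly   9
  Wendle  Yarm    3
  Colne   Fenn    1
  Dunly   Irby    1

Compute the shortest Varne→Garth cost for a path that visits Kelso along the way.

Best Varne to Kelso: Varne → Colne → Fenn → Kelso costing 6
Shortest Kelso→Garth: Kelso → Yarm → Wendle → Garth = 7
Total via Kelso: 6 + 7 = $13.

$13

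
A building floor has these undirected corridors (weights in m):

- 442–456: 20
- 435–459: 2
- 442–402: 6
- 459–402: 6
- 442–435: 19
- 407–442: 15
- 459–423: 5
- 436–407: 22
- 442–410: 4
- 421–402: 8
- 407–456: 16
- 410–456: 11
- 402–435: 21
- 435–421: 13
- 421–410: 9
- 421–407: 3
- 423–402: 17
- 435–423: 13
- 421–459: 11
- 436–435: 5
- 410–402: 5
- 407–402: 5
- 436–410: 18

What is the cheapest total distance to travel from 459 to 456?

Shortest distances from 459:
459: 0
435: 2  (via 459)
423: 5  (via 459)
402: 6  (via 459)
436: 7  (via 435)
421: 11  (via 459)
407: 11  (via 402)
410: 11  (via 402)
442: 12  (via 402)
456: 22  (via 410)
Shortest route: 459–402–410–456 = 22 m.

22 m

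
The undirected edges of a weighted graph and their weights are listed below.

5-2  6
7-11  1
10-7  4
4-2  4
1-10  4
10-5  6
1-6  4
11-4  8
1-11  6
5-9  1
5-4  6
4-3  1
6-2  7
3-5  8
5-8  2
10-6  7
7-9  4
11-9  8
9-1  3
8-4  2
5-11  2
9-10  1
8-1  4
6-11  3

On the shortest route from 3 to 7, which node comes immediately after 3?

Candidate routes:
3 - 4 - 11 - 7: 1+8+1 = 10
3 - 4 - 5 - 11 - 7: 1+6+2+1 = 10
3 - 4 - 8 - 5 - 11 - 7: 1+2+2+2+1 = 8
The minimum is 8 via 3 - 4 - 8 - 5 - 11 - 7.
So from 3 the first move is to 4.

4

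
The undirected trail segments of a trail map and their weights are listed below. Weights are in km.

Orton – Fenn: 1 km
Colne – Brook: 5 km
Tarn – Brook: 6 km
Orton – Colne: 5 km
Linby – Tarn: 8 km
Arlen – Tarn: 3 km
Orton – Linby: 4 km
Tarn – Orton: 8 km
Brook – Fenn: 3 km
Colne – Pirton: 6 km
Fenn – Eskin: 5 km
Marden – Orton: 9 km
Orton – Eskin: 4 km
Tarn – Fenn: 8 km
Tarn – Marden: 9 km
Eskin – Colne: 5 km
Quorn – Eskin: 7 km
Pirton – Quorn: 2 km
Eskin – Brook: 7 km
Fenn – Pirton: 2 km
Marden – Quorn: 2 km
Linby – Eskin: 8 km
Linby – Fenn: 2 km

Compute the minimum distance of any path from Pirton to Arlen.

Enumerating some paths:
Pirton - Fenn - Tarn - Arlen: 2+8+3 = 13
Pirton - Fenn - Orton - Tarn - Arlen: 2+1+8+3 = 14
The minimum is 13 km via Pirton - Fenn - Tarn - Arlen.

13 km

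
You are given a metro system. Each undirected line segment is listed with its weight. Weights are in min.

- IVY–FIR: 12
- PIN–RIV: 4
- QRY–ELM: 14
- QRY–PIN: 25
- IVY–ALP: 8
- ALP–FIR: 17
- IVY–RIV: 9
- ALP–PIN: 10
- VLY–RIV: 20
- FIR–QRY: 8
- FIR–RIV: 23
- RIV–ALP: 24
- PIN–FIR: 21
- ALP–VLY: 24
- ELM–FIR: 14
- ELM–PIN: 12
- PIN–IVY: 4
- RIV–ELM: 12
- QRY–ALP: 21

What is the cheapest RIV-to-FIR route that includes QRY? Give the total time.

Best RIV to QRY: RIV–ELM–QRY costing 26
Best QRY to FIR: QRY–FIR costing 8
Total via QRY: 26 + 8 = 34 min.

34 min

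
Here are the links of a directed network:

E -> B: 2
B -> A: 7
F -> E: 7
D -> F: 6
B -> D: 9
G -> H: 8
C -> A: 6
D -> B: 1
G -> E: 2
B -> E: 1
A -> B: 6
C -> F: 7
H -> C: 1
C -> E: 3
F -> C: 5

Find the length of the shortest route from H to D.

Enumerating some paths:
H → C → E → B → D: 1+3+2+9 = 15
H → C → A → B → D: 1+6+6+9 = 22
The minimum is 15 via H → C → E → B → D.

15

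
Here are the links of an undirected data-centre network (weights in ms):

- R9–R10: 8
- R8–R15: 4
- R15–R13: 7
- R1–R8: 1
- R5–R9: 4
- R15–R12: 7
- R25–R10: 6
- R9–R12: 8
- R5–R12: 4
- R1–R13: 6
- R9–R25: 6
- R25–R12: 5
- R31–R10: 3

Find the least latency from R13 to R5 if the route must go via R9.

Best R13 to R9: R13 → R15 → R12 → R9 costing 22
Shortest R9→R5: R9 → R5 = 4
Total via R9: 22 + 4 = 26 ms.

26 ms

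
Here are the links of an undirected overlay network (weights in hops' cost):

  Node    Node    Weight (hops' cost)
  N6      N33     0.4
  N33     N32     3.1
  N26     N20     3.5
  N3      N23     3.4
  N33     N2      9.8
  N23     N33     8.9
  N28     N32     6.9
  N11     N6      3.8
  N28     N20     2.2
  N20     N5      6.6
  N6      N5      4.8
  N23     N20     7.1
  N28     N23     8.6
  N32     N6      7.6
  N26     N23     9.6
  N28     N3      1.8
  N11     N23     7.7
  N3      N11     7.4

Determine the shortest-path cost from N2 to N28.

Candidate routes:
N2–N33–N6–N5–N20–N28: 9.8+0.4+4.8+6.6+2.2 = 23.8
N2–N33–N23–N3–N28: 9.8+8.9+3.4+1.8 = 23.9
N2–N33–N6–N11–N3–N28: 9.8+0.4+3.8+7.4+1.8 = 23.2
N2–N33–N32–N28: 9.8+3.1+6.9 = 19.8
The minimum is 19.8 hops' cost via N2–N33–N32–N28.

19.8 hops' cost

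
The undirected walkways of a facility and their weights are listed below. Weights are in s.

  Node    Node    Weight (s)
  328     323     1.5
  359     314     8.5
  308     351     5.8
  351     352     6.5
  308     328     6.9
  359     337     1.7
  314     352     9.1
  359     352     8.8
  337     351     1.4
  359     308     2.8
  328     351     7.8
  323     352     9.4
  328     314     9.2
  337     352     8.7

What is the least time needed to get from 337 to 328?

Enumerating some paths:
337 - 351 - 308 - 328: 1.4+5.8+6.9 = 14.1
337 - 351 - 328: 1.4+7.8 = 9.2
337 - 359 - 308 - 328: 1.7+2.8+6.9 = 11.4
The minimum is 9.2 s via 337 - 351 - 328.

9.2 s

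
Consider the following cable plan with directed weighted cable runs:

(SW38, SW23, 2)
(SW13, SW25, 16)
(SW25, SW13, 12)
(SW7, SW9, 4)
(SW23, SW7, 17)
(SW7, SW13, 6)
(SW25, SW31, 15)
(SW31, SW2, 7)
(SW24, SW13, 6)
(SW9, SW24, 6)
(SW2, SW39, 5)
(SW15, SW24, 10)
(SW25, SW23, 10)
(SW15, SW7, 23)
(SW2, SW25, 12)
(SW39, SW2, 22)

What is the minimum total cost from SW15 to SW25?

Compare a few routes:
SW15–SW7–SW13–SW25: 23+6+16 = 45
SW15–SW24–SW13–SW25: 10+6+16 = 32
The minimum is 32 via SW15–SW24–SW13–SW25.

32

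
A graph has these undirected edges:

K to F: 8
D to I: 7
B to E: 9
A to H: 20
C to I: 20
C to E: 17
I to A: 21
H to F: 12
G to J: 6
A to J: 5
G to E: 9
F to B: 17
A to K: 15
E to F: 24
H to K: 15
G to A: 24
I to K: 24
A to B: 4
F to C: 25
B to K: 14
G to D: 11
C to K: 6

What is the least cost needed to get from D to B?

26

Enumerating some paths:
D - G - E - B: 11+9+9 = 29
D - G - J - A - B: 11+6+5+4 = 26
D - I - A - B: 7+21+4 = 32
The minimum is 26 via D - G - J - A - B.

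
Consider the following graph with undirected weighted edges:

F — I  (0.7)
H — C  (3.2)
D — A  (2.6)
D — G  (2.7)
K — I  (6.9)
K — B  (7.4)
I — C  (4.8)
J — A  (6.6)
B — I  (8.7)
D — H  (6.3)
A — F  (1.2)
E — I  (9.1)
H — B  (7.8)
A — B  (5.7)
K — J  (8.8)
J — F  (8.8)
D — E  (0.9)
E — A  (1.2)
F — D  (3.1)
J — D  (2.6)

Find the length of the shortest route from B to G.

Running Dijkstra from B:
B: 0
A: 5.7  (via B)
E: 6.9  (via A)
F: 6.9  (via A)
K: 7.4  (via B)
I: 7.6  (via F)
D: 7.8  (via E)
H: 7.8  (via B)
J: 10.4  (via D)
G: 10.5  (via D)
Shortest route: B–A–E–D–G = 10.5.

10.5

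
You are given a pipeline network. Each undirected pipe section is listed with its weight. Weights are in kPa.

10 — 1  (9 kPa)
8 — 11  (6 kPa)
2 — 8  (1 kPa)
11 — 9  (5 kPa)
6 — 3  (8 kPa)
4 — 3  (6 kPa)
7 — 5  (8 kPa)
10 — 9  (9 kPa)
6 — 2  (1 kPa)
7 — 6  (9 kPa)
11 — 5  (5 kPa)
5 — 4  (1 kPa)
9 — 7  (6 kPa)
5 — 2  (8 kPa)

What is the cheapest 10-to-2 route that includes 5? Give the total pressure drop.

Best 10 to 5: 10 → 9 → 11 → 5 costing 19
Shortest 5→2: 5 → 2 = 8
Total via 5: 19 + 8 = 27 kPa.

27 kPa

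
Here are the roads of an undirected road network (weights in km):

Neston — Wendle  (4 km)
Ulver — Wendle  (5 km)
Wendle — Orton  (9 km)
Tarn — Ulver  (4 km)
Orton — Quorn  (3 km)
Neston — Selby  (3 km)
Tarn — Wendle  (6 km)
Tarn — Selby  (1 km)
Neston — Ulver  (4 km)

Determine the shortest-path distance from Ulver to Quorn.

17 km

Shortest distances from Ulver:
Ulver: 0
Tarn: 4  (via Ulver)
Neston: 4  (via Ulver)
Selby: 5  (via Tarn)
Wendle: 5  (via Ulver)
Orton: 14  (via Wendle)
Quorn: 17  (via Orton)
Shortest route: Ulver–Wendle–Orton–Quorn = 17 km.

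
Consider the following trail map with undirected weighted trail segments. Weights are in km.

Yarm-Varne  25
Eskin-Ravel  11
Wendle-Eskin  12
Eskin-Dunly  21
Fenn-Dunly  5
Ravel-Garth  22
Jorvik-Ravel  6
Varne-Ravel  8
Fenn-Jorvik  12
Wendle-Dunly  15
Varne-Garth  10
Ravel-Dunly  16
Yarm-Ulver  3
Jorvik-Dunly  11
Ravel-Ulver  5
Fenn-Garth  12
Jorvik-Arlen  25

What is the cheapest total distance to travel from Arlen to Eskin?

Running Dijkstra from Arlen:
Arlen: 0
Jorvik: 25  (via Arlen)
Ravel: 31  (via Jorvik)
Ulver: 36  (via Ravel)
Dunly: 36  (via Jorvik)
Fenn: 37  (via Jorvik)
Varne: 39  (via Ravel)
Yarm: 39  (via Ulver)
Eskin: 42  (via Ravel)
Shortest route: Arlen → Jorvik → Ravel → Eskin = 42 km.

42 km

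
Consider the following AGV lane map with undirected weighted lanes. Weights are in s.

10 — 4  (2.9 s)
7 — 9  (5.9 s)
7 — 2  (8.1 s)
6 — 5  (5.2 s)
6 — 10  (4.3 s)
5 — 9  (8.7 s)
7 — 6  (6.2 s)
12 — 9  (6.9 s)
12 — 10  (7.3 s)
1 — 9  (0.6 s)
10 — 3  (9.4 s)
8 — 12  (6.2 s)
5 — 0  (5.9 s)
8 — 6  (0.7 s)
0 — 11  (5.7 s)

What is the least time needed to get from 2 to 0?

Settle nodes by increasing distance from 2:
2: 0
7: 8.1  (via 2)
9: 14  (via 7)
6: 14.3  (via 7)
1: 14.6  (via 9)
8: 15  (via 6)
10: 18.6  (via 6)
5: 19.5  (via 6)
12: 20.9  (via 9)
4: 21.5  (via 10)
0: 25.4  (via 5)
Shortest route: 2 → 7 → 6 → 5 → 0 = 25.4 s.

25.4 s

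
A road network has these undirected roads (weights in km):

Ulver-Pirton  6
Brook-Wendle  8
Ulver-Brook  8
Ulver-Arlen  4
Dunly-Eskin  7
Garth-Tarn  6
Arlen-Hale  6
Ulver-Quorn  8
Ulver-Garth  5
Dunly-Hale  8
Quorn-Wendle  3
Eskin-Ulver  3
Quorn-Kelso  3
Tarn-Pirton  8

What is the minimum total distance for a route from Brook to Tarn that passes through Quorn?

Best Brook to Quorn: Brook → Wendle → Quorn costing 11
Best Quorn to Tarn: Quorn → Ulver → Garth → Tarn costing 19
Total via Quorn: 11 + 19 = 30 km.

30 km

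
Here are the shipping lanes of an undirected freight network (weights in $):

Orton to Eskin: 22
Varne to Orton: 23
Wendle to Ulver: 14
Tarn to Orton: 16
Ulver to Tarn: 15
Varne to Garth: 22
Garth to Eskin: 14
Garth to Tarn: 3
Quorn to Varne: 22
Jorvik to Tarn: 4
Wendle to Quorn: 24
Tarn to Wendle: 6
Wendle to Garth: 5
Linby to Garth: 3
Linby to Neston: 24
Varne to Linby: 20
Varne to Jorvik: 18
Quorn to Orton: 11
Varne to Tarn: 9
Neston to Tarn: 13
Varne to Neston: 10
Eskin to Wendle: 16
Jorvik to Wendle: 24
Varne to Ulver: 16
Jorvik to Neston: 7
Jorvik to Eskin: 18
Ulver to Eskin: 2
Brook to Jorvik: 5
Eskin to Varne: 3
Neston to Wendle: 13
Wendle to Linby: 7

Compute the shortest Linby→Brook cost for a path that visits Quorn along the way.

Best Linby to Quorn: Linby → Wendle → Quorn costing 31
Best Quorn to Brook: Quorn → Orton → Tarn → Jorvik → Brook costing 36
Total via Quorn: 31 + 36 = $67.

$67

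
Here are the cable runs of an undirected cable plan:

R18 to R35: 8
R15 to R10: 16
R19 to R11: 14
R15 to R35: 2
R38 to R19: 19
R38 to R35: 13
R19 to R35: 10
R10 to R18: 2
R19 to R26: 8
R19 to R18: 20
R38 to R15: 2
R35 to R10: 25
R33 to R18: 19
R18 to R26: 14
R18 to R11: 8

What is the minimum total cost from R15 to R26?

Enumerating some paths:
R15–R35–R19–R26: 2+10+8 = 20
R15–R35–R18–R26: 2+8+14 = 24
R15–R38–R19–R26: 2+19+8 = 29
R15–R10–R18–R26: 16+2+14 = 32
The minimum is 20 via R15–R35–R19–R26.

20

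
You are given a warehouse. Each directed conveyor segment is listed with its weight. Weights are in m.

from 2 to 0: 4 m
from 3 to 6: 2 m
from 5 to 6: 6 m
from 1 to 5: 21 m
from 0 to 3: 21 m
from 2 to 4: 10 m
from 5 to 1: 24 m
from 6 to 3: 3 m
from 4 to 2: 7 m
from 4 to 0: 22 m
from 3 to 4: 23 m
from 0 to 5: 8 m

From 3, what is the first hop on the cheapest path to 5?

4

Compare a few routes:
3–4–0–5: 23+22+8 = 53
3–4–2–0–5: 23+7+4+8 = 42
Cheapest is 3–4–2–0–5 at 42 m.
So from 3 the first move is to 4.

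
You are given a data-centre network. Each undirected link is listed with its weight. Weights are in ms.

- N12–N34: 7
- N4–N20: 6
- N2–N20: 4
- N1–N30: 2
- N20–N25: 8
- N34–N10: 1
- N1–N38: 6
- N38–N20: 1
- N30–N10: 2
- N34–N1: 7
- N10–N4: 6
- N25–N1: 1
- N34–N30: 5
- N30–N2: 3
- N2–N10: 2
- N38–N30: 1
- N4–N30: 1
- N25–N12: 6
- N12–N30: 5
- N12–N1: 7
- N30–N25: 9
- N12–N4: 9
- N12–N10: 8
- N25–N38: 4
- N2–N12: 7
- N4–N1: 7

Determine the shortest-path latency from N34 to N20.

Shortest distances from N34:
N34: 0
N10: 1  (via N34)
N30: 3  (via N10)
N2: 3  (via N10)
N4: 4  (via N30)
N38: 4  (via N30)
N20: 5  (via N38)
Shortest route: N34–N10–N30–N38–N20 = 5 ms.

5 ms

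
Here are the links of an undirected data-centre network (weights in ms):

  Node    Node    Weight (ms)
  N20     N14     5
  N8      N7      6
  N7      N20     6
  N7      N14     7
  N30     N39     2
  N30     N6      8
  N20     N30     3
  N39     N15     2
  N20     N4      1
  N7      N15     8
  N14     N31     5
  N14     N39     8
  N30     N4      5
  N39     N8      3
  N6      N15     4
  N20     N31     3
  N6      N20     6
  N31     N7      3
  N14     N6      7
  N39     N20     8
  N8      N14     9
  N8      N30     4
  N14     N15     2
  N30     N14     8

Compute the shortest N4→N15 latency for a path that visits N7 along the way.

Best N4 to N7: N4 → N20 → N7 costing 7
Shortest N7→N15: N7 → N15 = 8
Total via N7: 7 + 8 = 15 ms.

15 ms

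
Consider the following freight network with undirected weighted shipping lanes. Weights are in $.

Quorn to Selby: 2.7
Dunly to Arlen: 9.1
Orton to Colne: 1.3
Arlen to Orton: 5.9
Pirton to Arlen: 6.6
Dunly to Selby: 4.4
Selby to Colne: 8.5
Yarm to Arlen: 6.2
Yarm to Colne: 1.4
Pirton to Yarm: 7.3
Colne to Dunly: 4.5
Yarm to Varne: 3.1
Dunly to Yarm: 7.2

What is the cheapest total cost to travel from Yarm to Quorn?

$12.6

Enumerating some paths:
Yarm - Colne - Selby - Quorn: 1.4+8.5+2.7 = 12.6
Yarm - Colne - Dunly - Selby - Quorn: 1.4+4.5+4.4+2.7 = 13
Cheapest is Yarm - Colne - Selby - Quorn at $12.6.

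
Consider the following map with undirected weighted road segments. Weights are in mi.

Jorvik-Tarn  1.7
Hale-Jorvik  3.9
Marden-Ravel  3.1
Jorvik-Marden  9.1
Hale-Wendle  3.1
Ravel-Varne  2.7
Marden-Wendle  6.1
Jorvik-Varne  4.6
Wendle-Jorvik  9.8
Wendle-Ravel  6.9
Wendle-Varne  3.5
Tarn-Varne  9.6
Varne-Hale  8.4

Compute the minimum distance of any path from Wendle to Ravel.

Settle nodes by increasing distance from Wendle:
Wendle: 0
Hale: 3.1  (via Wendle)
Varne: 3.5  (via Wendle)
Marden: 6.1  (via Wendle)
Ravel: 6.2  (via Varne)
Shortest route: Wendle → Varne → Ravel = 6.2 mi.

6.2 mi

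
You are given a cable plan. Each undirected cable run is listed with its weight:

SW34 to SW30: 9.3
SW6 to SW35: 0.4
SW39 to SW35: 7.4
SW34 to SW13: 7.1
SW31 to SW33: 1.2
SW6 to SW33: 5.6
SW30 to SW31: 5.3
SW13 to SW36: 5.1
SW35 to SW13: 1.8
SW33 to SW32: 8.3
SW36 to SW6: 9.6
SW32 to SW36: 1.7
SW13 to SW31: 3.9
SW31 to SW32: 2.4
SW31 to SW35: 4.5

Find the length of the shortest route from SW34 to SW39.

16.3

Compare a few routes:
SW34 - SW30 - SW31 - SW35 - SW39: 9.3+5.3+4.5+7.4 = 26.5
SW34 - SW13 - SW31 - SW35 - SW39: 7.1+3.9+4.5+7.4 = 22.9
SW34 - SW13 - SW31 - SW33 - SW6 - SW35 - SW39: 7.1+3.9+1.2+5.6+0.4+7.4 = 25.6
SW34 - SW13 - SW35 - SW39: 7.1+1.8+7.4 = 16.3
Cheapest is SW34 - SW13 - SW35 - SW39 at 16.3.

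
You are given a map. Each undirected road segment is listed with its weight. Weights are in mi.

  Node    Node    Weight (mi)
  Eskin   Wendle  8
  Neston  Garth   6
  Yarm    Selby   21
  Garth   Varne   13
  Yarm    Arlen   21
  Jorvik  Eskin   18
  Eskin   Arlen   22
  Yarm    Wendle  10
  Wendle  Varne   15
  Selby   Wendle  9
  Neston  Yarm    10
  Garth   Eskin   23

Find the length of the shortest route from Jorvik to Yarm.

Candidate routes:
Jorvik → Eskin → Wendle → Yarm: 18+8+10 = 36
Jorvik → Eskin → Wendle → Selby → Yarm: 18+8+9+21 = 56
The minimum is 36 mi via Jorvik → Eskin → Wendle → Yarm.

36 mi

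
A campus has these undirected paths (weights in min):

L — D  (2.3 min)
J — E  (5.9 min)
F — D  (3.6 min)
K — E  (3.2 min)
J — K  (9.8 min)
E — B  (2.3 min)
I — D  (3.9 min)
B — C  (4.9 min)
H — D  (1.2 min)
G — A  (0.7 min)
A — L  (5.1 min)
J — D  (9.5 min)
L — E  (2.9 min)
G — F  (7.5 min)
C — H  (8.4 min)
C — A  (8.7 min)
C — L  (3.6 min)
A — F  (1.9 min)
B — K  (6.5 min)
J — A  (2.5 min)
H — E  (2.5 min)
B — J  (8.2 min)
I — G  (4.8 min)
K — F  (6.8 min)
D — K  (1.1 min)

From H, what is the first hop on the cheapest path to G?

Candidate routes:
H–D–F–A–G: 1.2+3.6+1.9+0.7 = 7.4
H–D–L–A–G: 1.2+2.3+5.1+0.7 = 9.3
Cheapest is H–D–F–A–G at 7.4 min.
So from H the first move is to D.

D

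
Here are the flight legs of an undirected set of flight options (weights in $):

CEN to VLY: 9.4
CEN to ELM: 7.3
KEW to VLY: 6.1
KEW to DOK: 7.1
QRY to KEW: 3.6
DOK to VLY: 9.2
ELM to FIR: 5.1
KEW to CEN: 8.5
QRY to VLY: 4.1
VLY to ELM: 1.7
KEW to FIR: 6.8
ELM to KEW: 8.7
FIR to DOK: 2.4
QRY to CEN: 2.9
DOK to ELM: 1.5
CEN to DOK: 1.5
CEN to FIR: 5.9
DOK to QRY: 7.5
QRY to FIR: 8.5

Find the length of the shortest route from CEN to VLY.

Candidate routes:
CEN - ELM - VLY: 7.3+1.7 = 9
CEN - DOK - ELM - VLY: 1.5+1.5+1.7 = 4.7
CEN - QRY - VLY: 2.9+4.1 = 7
Cheapest is CEN - DOK - ELM - VLY at $4.7.

$4.7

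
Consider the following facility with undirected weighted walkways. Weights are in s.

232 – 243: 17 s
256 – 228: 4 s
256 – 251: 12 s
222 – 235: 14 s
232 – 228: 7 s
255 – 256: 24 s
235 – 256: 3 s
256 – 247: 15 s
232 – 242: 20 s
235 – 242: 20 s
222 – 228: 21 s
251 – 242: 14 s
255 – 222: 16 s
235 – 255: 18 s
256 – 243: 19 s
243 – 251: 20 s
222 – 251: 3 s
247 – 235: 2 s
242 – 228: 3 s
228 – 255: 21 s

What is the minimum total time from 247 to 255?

Enumerating some paths:
247 - 235 - 256 - 255: 2+3+24 = 29
247 - 235 - 256 - 228 - 255: 2+3+4+21 = 30
247 - 235 - 255: 2+18 = 20
Cheapest is 247 - 235 - 255 at 20 s.

20 s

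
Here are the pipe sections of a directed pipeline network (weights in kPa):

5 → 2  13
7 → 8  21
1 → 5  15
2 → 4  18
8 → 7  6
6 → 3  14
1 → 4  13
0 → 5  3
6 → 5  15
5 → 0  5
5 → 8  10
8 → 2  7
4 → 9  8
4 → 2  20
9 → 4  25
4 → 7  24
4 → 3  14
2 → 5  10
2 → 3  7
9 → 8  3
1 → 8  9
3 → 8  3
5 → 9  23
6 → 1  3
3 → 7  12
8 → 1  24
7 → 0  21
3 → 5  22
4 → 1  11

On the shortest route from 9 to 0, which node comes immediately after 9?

8

Compare a few routes:
9 - 8 - 7 - 0: 3+6+21 = 30
9 - 8 - 2 - 5 - 0: 3+7+10+5 = 25
9 - 8 - 2 - 3 - 5 - 0: 3+7+7+22+5 = 44
The minimum is 25 kPa via 9 - 8 - 2 - 5 - 0.
So from 9 the first move is to 8.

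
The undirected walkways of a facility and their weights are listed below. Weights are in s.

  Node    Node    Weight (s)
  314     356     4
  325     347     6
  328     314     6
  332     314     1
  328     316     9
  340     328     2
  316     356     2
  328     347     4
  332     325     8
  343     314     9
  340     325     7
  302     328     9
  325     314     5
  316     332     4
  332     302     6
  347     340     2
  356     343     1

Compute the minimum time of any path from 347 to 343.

15 s

Running Dijkstra from 347:
347: 0
340: 2  (via 347)
328: 4  (via 347)
325: 6  (via 347)
314: 10  (via 328)
332: 11  (via 314)
316: 13  (via 328)
302: 13  (via 328)
356: 14  (via 314)
343: 15  (via 356)
Shortest route: 347–328–314–356–343 = 15 s.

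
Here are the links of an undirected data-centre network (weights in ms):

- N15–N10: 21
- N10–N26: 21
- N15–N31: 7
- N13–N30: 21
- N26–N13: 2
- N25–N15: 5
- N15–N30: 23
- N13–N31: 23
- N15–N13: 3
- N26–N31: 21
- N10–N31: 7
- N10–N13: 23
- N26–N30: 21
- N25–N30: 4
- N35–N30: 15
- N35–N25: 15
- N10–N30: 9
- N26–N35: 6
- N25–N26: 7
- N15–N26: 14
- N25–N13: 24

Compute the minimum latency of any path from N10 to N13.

17 ms

Compare a few routes:
N10 → N30 → N25 → N26 → N13: 9+4+7+2 = 22
N10 → N30 → N25 → N15 → N13: 9+4+5+3 = 21
N10 → N31 → N15 → N13: 7+7+3 = 17
Cheapest is N10 → N31 → N15 → N13 at 17 ms.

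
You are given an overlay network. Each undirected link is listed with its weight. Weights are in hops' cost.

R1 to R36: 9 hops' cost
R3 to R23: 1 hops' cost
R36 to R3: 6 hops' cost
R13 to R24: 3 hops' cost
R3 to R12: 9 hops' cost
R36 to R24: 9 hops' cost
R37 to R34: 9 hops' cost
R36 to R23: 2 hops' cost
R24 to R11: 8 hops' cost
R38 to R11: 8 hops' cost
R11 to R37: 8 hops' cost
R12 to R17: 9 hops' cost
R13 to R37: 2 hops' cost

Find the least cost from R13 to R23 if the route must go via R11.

29 hops' cost

Best R13 to R11: R13 → R37 → R11 costing 10
Shortest R11→R23: R11 → R24 → R36 → R23 = 19
Total via R11: 10 + 19 = 29 hops' cost.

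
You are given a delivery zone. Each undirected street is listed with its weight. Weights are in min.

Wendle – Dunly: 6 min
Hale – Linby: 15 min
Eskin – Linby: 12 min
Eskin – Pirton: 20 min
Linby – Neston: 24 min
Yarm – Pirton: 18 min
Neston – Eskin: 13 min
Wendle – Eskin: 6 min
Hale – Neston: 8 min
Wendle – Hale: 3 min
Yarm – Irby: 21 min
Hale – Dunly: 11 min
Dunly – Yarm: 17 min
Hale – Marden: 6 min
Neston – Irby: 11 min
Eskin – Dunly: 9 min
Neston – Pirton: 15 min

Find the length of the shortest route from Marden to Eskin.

Settle nodes by increasing distance from Marden:
Marden: 0
Hale: 6  (via Marden)
Wendle: 9  (via Hale)
Neston: 14  (via Hale)
Dunly: 15  (via Wendle)
Eskin: 15  (via Wendle)
Shortest route: Marden → Hale → Wendle → Eskin = 15 min.

15 min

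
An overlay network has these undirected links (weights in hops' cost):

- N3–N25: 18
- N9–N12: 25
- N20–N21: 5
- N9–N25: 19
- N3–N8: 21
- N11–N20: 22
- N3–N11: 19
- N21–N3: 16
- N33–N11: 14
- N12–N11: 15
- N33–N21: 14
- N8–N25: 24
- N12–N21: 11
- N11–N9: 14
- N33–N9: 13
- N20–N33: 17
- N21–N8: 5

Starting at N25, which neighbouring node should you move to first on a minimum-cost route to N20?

Compare a few routes:
N25 - N8 - N21 - N20: 24+5+5 = 34
N25 - N3 - N21 - N20: 18+16+5 = 39
Cheapest is N25 - N8 - N21 - N20 at 34 hops' cost.
So from N25 the first move is to N8.

N8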